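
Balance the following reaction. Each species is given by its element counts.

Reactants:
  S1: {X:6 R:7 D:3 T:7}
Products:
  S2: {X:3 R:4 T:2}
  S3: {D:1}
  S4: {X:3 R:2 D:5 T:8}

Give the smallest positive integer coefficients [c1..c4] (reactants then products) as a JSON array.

X: 2·6 = 12 | 3·3+1·0+1·3 = 12
R: 2·7 = 14 | 3·4+1·0+1·2 = 14
D: 2·3 = 6 | 3·0+1·1+1·5 = 6
T: 2·7 = 14 | 3·2+1·0+1·8 = 14
gcd(2,3,1,1) = 1

Coefficients: [2, 3, 1, 1]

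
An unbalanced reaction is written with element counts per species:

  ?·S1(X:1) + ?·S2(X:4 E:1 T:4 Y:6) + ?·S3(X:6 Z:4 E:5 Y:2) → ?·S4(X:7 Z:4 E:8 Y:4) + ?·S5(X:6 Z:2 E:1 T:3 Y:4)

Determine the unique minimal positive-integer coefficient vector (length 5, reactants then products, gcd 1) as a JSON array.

X: 3·1+3·4+5·6 = 45 | 3·7+4·6 = 45
Z: 3·0+3·0+5·4 = 20 | 3·4+4·2 = 20
E: 3·0+3·1+5·5 = 28 | 3·8+4·1 = 28
T: 3·0+3·4+5·0 = 12 | 3·0+4·3 = 12
Y: 3·0+3·6+5·2 = 28 | 3·4+4·4 = 28
gcd(3,3,5,3,4) = 1

Coefficients: [3, 3, 5, 3, 4]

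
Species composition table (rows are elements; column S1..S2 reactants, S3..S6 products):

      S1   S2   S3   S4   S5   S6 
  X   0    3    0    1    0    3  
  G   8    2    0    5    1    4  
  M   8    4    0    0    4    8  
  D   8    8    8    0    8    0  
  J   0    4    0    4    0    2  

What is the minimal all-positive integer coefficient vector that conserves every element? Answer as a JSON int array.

Coefficients: [3, 5, 5, 3, 3, 4]

X: 3·0+5·3 = 15 | 5·0+3·1+3·0+4·3 = 15
G: 3·8+5·2 = 34 | 5·0+3·5+3·1+4·4 = 34
M: 3·8+5·4 = 44 | 5·0+3·0+3·4+4·8 = 44
D: 3·8+5·8 = 64 | 5·8+3·0+3·8+4·0 = 64
J: 3·0+5·4 = 20 | 5·0+3·4+3·0+4·2 = 20
gcd(3,5,5,3,3,4) = 1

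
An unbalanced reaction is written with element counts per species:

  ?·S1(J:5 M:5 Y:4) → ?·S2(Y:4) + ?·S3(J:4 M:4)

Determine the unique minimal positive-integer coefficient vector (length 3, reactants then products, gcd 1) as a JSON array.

Coefficients: [4, 4, 5]

J: 4·5 = 20 | 4·0+5·4 = 20
M: 4·5 = 20 | 4·0+5·4 = 20
Y: 4·4 = 16 | 4·4+5·0 = 16
gcd(4,4,5) = 1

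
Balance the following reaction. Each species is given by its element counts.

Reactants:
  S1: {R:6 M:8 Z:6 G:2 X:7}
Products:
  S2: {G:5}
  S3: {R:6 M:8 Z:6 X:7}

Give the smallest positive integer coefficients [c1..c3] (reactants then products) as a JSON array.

Coefficients: [5, 2, 5]

R: 5·6 = 30 | 2·0+5·6 = 30
M: 5·8 = 40 | 2·0+5·8 = 40
Z: 5·6 = 30 | 2·0+5·6 = 30
G: 5·2 = 10 | 2·5+5·0 = 10
X: 5·7 = 35 | 2·0+5·7 = 35
gcd(5,2,5) = 1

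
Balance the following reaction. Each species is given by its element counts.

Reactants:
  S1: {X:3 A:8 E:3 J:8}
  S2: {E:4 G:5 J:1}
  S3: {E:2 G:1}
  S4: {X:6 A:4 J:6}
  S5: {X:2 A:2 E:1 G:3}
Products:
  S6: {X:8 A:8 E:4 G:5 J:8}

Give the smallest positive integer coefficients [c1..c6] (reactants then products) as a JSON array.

Coefficients: [2, 2, 2, 5, 6, 6]

X: 2·3+2·0+2·0+5·6+6·2 = 48 | 6·8 = 48
A: 2·8+2·0+2·0+5·4+6·2 = 48 | 6·8 = 48
E: 2·3+2·4+2·2+5·0+6·1 = 24 | 6·4 = 24
G: 2·0+2·5+2·1+5·0+6·3 = 30 | 6·5 = 30
J: 2·8+2·1+2·0+5·6+6·0 = 48 | 6·8 = 48
gcd(2,2,2,5,6,6) = 1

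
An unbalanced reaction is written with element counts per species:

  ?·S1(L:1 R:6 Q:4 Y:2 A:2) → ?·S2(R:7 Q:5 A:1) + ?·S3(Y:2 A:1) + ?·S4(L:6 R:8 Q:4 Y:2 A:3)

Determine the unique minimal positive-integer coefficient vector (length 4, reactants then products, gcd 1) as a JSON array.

Coefficients: [6, 4, 5, 1]

L: 6·1 = 6 | 4·0+5·0+1·6 = 6
R: 6·6 = 36 | 4·7+5·0+1·8 = 36
Q: 6·4 = 24 | 4·5+5·0+1·4 = 24
Y: 6·2 = 12 | 4·0+5·2+1·2 = 12
A: 6·2 = 12 | 4·1+5·1+1·3 = 12
gcd(6,4,5,1) = 1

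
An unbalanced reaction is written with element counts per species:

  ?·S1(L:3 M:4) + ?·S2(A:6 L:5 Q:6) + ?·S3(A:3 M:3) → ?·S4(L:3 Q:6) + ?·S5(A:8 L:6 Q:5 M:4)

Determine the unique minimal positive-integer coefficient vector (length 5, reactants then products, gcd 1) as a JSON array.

A: 3·0+6·6+4·3 = 48 | 1·0+6·8 = 48
L: 3·3+6·5+4·0 = 39 | 1·3+6·6 = 39
Q: 3·0+6·6+4·0 = 36 | 1·6+6·5 = 36
M: 3·4+6·0+4·3 = 24 | 1·0+6·4 = 24
gcd(3,6,4,1,6) = 1

Coefficients: [3, 6, 4, 1, 6]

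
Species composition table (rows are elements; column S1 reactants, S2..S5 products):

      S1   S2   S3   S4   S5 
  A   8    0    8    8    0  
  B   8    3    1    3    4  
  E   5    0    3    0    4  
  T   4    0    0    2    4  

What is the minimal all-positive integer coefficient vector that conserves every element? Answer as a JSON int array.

Coefficients: [5, 5, 3, 2, 4]

A: 5·8 = 40 | 5·0+3·8+2·8+4·0 = 40
B: 5·8 = 40 | 5·3+3·1+2·3+4·4 = 40
E: 5·5 = 25 | 5·0+3·3+2·0+4·4 = 25
T: 5·4 = 20 | 5·0+3·0+2·2+4·4 = 20
gcd(5,5,3,2,4) = 1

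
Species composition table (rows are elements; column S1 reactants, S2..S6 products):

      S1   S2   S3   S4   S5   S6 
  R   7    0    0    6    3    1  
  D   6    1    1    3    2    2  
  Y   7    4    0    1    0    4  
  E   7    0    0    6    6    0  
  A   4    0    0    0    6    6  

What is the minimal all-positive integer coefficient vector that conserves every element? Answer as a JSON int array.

R: 6·7 = 42 | 6·0+4·0+6·6+1·3+3·1 = 42
D: 6·6 = 36 | 6·1+4·1+6·3+1·2+3·2 = 36
Y: 6·7 = 42 | 6·4+4·0+6·1+1·0+3·4 = 42
E: 6·7 = 42 | 6·0+4·0+6·6+1·6+3·0 = 42
A: 6·4 = 24 | 6·0+4·0+6·0+1·6+3·6 = 24
gcd(6,6,4,6,1,3) = 1

Coefficients: [6, 6, 4, 6, 1, 3]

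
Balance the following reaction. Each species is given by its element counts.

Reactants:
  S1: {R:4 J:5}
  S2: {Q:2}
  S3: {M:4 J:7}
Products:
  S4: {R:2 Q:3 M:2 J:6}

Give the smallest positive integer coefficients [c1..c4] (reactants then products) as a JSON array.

Coefficients: [1, 3, 1, 2]

R: 1·4+3·0+1·0 = 4 | 2·2 = 4
Q: 1·0+3·2+1·0 = 6 | 2·3 = 6
M: 1·0+3·0+1·4 = 4 | 2·2 = 4
J: 1·5+3·0+1·7 = 12 | 2·6 = 12
gcd(1,3,1,2) = 1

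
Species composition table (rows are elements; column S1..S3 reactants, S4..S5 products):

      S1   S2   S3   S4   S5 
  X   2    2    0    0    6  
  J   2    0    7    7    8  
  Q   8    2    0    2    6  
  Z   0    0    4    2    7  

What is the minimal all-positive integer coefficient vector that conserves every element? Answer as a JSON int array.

X: 1·2+5·2+5·0 = 12 | 3·0+2·6 = 12
J: 1·2+5·0+5·7 = 37 | 3·7+2·8 = 37
Q: 1·8+5·2+5·0 = 18 | 3·2+2·6 = 18
Z: 1·0+5·0+5·4 = 20 | 3·2+2·7 = 20
gcd(1,5,5,3,2) = 1

Coefficients: [1, 5, 5, 3, 2]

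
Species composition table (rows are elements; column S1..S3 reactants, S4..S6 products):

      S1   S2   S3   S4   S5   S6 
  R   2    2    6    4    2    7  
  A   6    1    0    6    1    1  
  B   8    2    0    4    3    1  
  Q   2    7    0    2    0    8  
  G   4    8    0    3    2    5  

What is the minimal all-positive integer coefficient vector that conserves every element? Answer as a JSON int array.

R: 3·2+2·2+4·6 = 34 | 2·4+6·2+2·7 = 34
A: 3·6+2·1+4·0 = 20 | 2·6+6·1+2·1 = 20
B: 3·8+2·2+4·0 = 28 | 2·4+6·3+2·1 = 28
Q: 3·2+2·7+4·0 = 20 | 2·2+6·0+2·8 = 20
G: 3·4+2·8+4·0 = 28 | 2·3+6·2+2·5 = 28
gcd(3,2,4,2,6,2) = 1

Coefficients: [3, 2, 4, 2, 6, 2]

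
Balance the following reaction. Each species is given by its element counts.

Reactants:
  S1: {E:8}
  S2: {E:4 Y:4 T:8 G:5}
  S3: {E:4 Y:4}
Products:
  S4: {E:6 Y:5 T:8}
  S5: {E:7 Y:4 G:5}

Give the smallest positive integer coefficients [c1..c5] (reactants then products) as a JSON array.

E: 2·8+4·4+5·4 = 52 | 4·6+4·7 = 52
Y: 2·0+4·4+5·4 = 36 | 4·5+4·4 = 36
T: 2·0+4·8+5·0 = 32 | 4·8+4·0 = 32
G: 2·0+4·5+5·0 = 20 | 4·0+4·5 = 20
gcd(2,4,5,4,4) = 1

Coefficients: [2, 4, 5, 4, 4]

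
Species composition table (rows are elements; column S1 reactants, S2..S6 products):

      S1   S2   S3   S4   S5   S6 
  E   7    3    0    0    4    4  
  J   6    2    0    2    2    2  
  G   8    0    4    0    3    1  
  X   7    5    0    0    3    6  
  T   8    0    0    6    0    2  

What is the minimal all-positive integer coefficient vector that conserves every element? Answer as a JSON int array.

Coefficients: [5, 1, 5, 6, 6, 2]

E: 5·7 = 35 | 1·3+5·0+6·0+6·4+2·4 = 35
J: 5·6 = 30 | 1·2+5·0+6·2+6·2+2·2 = 30
G: 5·8 = 40 | 1·0+5·4+6·0+6·3+2·1 = 40
X: 5·7 = 35 | 1·5+5·0+6·0+6·3+2·6 = 35
T: 5·8 = 40 | 1·0+5·0+6·6+6·0+2·2 = 40
gcd(5,1,5,6,6,2) = 1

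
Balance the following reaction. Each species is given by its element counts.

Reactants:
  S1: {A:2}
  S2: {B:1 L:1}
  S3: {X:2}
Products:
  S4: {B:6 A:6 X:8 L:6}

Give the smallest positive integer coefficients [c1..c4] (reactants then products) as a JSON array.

Coefficients: [3, 6, 4, 1]

B: 3·0+6·1+4·0 = 6 | 1·6 = 6
A: 3·2+6·0+4·0 = 6 | 1·6 = 6
X: 3·0+6·0+4·2 = 8 | 1·8 = 8
L: 3·0+6·1+4·0 = 6 | 1·6 = 6
gcd(3,6,4,1) = 1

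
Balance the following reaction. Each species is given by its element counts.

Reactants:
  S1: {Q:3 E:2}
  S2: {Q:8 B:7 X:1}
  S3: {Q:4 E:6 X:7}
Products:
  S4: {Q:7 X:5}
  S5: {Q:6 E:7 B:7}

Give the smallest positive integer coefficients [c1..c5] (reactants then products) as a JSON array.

Coefficients: [5, 4, 3, 5, 4]

Q: 5·3+4·8+3·4 = 59 | 5·7+4·6 = 59
E: 5·2+4·0+3·6 = 28 | 5·0+4·7 = 28
B: 5·0+4·7+3·0 = 28 | 5·0+4·7 = 28
X: 5·0+4·1+3·7 = 25 | 5·5+4·0 = 25
gcd(5,4,3,5,4) = 1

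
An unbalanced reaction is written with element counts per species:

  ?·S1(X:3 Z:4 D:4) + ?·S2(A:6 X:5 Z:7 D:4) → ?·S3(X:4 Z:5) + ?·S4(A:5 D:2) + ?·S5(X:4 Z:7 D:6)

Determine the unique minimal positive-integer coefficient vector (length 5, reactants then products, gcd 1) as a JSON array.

Coefficients: [1, 5, 5, 6, 2]

A: 1·0+5·6 = 30 | 5·0+6·5+2·0 = 30
X: 1·3+5·5 = 28 | 5·4+6·0+2·4 = 28
Z: 1·4+5·7 = 39 | 5·5+6·0+2·7 = 39
D: 1·4+5·4 = 24 | 5·0+6·2+2·6 = 24
gcd(1,5,5,6,2) = 1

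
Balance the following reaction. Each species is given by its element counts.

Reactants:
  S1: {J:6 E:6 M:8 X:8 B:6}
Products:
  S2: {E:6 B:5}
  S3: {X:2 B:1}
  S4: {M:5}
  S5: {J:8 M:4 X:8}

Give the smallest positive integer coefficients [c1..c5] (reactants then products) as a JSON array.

Coefficients: [4, 4, 4, 4, 3]

J: 4·6 = 24 | 4·0+4·0+4·0+3·8 = 24
E: 4·6 = 24 | 4·6+4·0+4·0+3·0 = 24
M: 4·8 = 32 | 4·0+4·0+4·5+3·4 = 32
X: 4·8 = 32 | 4·0+4·2+4·0+3·8 = 32
B: 4·6 = 24 | 4·5+4·1+4·0+3·0 = 24
gcd(4,4,4,4,3) = 1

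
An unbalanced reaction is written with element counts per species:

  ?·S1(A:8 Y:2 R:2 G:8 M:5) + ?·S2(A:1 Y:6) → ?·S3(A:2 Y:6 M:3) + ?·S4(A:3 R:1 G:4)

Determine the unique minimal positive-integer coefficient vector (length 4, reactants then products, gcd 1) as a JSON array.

Coefficients: [3, 4, 5, 6]

A: 3·8+4·1 = 28 | 5·2+6·3 = 28
Y: 3·2+4·6 = 30 | 5·6+6·0 = 30
R: 3·2+4·0 = 6 | 5·0+6·1 = 6
G: 3·8+4·0 = 24 | 5·0+6·4 = 24
M: 3·5+4·0 = 15 | 5·3+6·0 = 15
gcd(3,4,5,6) = 1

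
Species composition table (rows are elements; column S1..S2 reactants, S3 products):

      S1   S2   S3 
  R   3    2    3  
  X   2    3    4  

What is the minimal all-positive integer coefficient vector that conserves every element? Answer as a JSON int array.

Coefficients: [1, 6, 5]

R: 1·3+6·2 = 15 | 5·3 = 15
X: 1·2+6·3 = 20 | 5·4 = 20
gcd(1,6,5) = 1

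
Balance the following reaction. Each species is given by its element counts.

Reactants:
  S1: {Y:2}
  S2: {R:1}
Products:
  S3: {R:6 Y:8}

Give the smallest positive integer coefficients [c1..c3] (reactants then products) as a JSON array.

R: 4·0+6·1 = 6 | 1·6 = 6
Y: 4·2+6·0 = 8 | 1·8 = 8
gcd(4,6,1) = 1

Coefficients: [4, 6, 1]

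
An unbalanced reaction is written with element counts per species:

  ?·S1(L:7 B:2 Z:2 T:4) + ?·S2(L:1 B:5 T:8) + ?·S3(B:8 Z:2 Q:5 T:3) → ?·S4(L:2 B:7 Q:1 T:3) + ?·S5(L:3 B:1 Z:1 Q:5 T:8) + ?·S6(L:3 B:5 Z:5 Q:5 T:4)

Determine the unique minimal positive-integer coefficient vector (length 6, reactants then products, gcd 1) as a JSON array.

L: 3·7+1·1+5·0 = 22 | 5·2+1·3+3·3 = 22
B: 3·2+1·5+5·8 = 51 | 5·7+1·1+3·5 = 51
Z: 3·2+1·0+5·2 = 16 | 5·0+1·1+3·5 = 16
Q: 3·0+1·0+5·5 = 25 | 5·1+1·5+3·5 = 25
T: 3·4+1·8+5·3 = 35 | 5·3+1·8+3·4 = 35
gcd(3,1,5,5,1,3) = 1

Coefficients: [3, 1, 5, 5, 1, 3]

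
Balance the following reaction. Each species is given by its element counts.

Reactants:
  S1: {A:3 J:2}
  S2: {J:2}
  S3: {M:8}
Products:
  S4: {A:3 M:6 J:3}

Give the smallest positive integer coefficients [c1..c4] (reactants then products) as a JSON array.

Coefficients: [4, 2, 3, 4]

A: 4·3+2·0+3·0 = 12 | 4·3 = 12
M: 4·0+2·0+3·8 = 24 | 4·6 = 24
J: 4·2+2·2+3·0 = 12 | 4·3 = 12
gcd(4,2,3,4) = 1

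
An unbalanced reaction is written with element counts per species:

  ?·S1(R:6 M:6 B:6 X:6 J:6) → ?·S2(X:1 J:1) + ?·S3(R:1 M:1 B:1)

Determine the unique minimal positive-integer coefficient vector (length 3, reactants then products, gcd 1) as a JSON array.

R: 1·6 = 6 | 6·0+6·1 = 6
M: 1·6 = 6 | 6·0+6·1 = 6
B: 1·6 = 6 | 6·0+6·1 = 6
X: 1·6 = 6 | 6·1+6·0 = 6
J: 1·6 = 6 | 6·1+6·0 = 6
gcd(1,6,6) = 1

Coefficients: [1, 6, 6]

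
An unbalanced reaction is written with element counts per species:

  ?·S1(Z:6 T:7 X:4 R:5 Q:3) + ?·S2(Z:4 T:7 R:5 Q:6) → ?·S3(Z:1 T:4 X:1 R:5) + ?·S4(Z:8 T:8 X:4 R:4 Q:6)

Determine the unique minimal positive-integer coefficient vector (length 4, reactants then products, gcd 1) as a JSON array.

Z: 6·6+2·4 = 44 | 4·1+5·8 = 44
T: 6·7+2·7 = 56 | 4·4+5·8 = 56
X: 6·4+2·0 = 24 | 4·1+5·4 = 24
R: 6·5+2·5 = 40 | 4·5+5·4 = 40
Q: 6·3+2·6 = 30 | 4·0+5·6 = 30
gcd(6,2,4,5) = 1

Coefficients: [6, 2, 4, 5]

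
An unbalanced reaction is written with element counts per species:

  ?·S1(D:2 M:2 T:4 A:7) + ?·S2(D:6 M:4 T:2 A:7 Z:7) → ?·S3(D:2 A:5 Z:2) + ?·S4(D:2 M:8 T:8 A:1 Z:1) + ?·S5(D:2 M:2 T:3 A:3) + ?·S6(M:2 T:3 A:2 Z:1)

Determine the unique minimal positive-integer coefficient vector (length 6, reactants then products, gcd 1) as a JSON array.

Coefficients: [4, 2, 6, 1, 3, 1]

D: 4·2+2·6 = 20 | 6·2+1·2+3·2+1·0 = 20
M: 4·2+2·4 = 16 | 6·0+1·8+3·2+1·2 = 16
T: 4·4+2·2 = 20 | 6·0+1·8+3·3+1·3 = 20
A: 4·7+2·7 = 42 | 6·5+1·1+3·3+1·2 = 42
Z: 4·0+2·7 = 14 | 6·2+1·1+3·0+1·1 = 14
gcd(4,2,6,1,3,1) = 1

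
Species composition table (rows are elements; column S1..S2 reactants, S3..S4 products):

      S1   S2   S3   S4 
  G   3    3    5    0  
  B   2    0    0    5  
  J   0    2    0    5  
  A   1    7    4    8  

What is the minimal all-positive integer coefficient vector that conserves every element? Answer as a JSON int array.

Coefficients: [5, 5, 6, 2]

G: 5·3+5·3 = 30 | 6·5+2·0 = 30
B: 5·2+5·0 = 10 | 6·0+2·5 = 10
J: 5·0+5·2 = 10 | 6·0+2·5 = 10
A: 5·1+5·7 = 40 | 6·4+2·8 = 40
gcd(5,5,6,2) = 1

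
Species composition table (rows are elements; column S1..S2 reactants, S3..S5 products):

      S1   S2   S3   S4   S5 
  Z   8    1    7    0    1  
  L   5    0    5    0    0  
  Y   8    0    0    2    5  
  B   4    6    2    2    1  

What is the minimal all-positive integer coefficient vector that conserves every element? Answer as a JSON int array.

Z: 5·8+1·1 = 41 | 5·7+5·0+6·1 = 41
L: 5·5+1·0 = 25 | 5·5+5·0+6·0 = 25
Y: 5·8+1·0 = 40 | 5·0+5·2+6·5 = 40
B: 5·4+1·6 = 26 | 5·2+5·2+6·1 = 26
gcd(5,1,5,5,6) = 1

Coefficients: [5, 1, 5, 5, 6]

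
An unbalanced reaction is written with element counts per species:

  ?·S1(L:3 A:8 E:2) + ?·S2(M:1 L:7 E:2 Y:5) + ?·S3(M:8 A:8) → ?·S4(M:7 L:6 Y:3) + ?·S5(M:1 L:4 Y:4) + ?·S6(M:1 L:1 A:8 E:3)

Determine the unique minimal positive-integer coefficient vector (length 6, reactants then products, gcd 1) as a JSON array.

Coefficients: [1, 5, 3, 3, 4, 4]

M: 1·0+5·1+3·8 = 29 | 3·7+4·1+4·1 = 29
L: 1·3+5·7+3·0 = 38 | 3·6+4·4+4·1 = 38
A: 1·8+5·0+3·8 = 32 | 3·0+4·0+4·8 = 32
E: 1·2+5·2+3·0 = 12 | 3·0+4·0+4·3 = 12
Y: 1·0+5·5+3·0 = 25 | 3·3+4·4+4·0 = 25
gcd(1,5,3,3,4,4) = 1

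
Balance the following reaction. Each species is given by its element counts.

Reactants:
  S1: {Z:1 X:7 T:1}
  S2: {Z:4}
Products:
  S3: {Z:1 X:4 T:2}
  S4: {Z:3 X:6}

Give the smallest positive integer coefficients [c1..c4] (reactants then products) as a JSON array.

Coefficients: [6, 3, 3, 5]

Z: 6·1+3·4 = 18 | 3·1+5·3 = 18
X: 6·7+3·0 = 42 | 3·4+5·6 = 42
T: 6·1+3·0 = 6 | 3·2+5·0 = 6
gcd(6,3,3,5) = 1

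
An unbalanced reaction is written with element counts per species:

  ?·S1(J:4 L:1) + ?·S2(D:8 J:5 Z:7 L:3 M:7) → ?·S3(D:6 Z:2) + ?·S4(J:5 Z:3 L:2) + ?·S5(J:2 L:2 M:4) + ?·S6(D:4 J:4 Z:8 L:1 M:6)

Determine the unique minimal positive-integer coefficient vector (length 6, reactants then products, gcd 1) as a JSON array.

Coefficients: [1, 6, 6, 2, 6, 3]

D: 1·0+6·8 = 48 | 6·6+2·0+6·0+3·4 = 48
J: 1·4+6·5 = 34 | 6·0+2·5+6·2+3·4 = 34
Z: 1·0+6·7 = 42 | 6·2+2·3+6·0+3·8 = 42
L: 1·1+6·3 = 19 | 6·0+2·2+6·2+3·1 = 19
M: 1·0+6·7 = 42 | 6·0+2·0+6·4+3·6 = 42
gcd(1,6,6,2,6,3) = 1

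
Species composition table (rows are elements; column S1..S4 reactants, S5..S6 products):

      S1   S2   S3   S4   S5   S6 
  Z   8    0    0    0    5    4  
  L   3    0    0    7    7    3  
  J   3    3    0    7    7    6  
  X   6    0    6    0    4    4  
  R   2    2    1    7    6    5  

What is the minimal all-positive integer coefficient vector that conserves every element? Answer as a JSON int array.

Coefficients: [5, 5, 1, 4, 4, 5]

Z: 5·8+5·0+1·0+4·0 = 40 | 4·5+5·4 = 40
L: 5·3+5·0+1·0+4·7 = 43 | 4·7+5·3 = 43
J: 5·3+5·3+1·0+4·7 = 58 | 4·7+5·6 = 58
X: 5·6+5·0+1·6+4·0 = 36 | 4·4+5·4 = 36
R: 5·2+5·2+1·1+4·7 = 49 | 4·6+5·5 = 49
gcd(5,5,1,4,4,5) = 1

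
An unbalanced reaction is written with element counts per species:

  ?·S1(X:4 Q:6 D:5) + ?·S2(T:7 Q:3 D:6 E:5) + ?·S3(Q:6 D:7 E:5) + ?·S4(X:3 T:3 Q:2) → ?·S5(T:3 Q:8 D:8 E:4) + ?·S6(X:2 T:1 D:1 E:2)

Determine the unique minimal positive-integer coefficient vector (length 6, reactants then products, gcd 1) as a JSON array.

X: 1·4+2·0+4·0+2·3 = 10 | 5·0+5·2 = 10
T: 1·0+2·7+4·0+2·3 = 20 | 5·3+5·1 = 20
Q: 1·6+2·3+4·6+2·2 = 40 | 5·8+5·0 = 40
D: 1·5+2·6+4·7+2·0 = 45 | 5·8+5·1 = 45
E: 1·0+2·5+4·5+2·0 = 30 | 5·4+5·2 = 30
gcd(1,2,4,2,5,5) = 1

Coefficients: [1, 2, 4, 2, 5, 5]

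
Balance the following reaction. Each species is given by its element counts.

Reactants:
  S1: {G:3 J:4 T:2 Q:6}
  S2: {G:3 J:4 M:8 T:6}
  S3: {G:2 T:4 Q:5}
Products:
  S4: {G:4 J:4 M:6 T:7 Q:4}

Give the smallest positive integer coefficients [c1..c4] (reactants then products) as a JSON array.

G: 1·3+3·3+2·2 = 16 | 4·4 = 16
J: 1·4+3·4+2·0 = 16 | 4·4 = 16
M: 1·0+3·8+2·0 = 24 | 4·6 = 24
T: 1·2+3·6+2·4 = 28 | 4·7 = 28
Q: 1·6+3·0+2·5 = 16 | 4·4 = 16
gcd(1,3,2,4) = 1

Coefficients: [1, 3, 2, 4]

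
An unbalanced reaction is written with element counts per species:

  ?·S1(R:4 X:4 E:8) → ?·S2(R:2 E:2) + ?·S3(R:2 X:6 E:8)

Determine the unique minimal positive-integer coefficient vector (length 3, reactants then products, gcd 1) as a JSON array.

R: 3·4 = 12 | 4·2+2·2 = 12
X: 3·4 = 12 | 4·0+2·6 = 12
E: 3·8 = 24 | 4·2+2·8 = 24
gcd(3,4,2) = 1

Coefficients: [3, 4, 2]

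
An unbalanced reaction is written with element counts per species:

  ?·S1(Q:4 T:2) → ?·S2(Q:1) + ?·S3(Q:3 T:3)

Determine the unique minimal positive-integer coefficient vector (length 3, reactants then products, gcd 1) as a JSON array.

Coefficients: [3, 6, 2]

Q: 3·4 = 12 | 6·1+2·3 = 12
T: 3·2 = 6 | 6·0+2·3 = 6
gcd(3,6,2) = 1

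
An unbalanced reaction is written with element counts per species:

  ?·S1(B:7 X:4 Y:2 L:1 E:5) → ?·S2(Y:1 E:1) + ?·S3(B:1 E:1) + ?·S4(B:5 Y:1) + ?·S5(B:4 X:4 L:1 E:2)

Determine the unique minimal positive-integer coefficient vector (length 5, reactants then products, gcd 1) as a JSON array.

Coefficients: [3, 5, 4, 1, 3]

B: 3·7 = 21 | 5·0+4·1+1·5+3·4 = 21
X: 3·4 = 12 | 5·0+4·0+1·0+3·4 = 12
Y: 3·2 = 6 | 5·1+4·0+1·1+3·0 = 6
L: 3·1 = 3 | 5·0+4·0+1·0+3·1 = 3
E: 3·5 = 15 | 5·1+4·1+1·0+3·2 = 15
gcd(3,5,4,1,3) = 1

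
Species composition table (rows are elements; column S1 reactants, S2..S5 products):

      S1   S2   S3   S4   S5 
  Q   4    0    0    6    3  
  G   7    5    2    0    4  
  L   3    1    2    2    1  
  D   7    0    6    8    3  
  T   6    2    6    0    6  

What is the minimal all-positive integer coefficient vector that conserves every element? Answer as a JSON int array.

Coefficients: [6, 6, 2, 3, 2]

Q: 6·4 = 24 | 6·0+2·0+3·6+2·3 = 24
G: 6·7 = 42 | 6·5+2·2+3·0+2·4 = 42
L: 6·3 = 18 | 6·1+2·2+3·2+2·1 = 18
D: 6·7 = 42 | 6·0+2·6+3·8+2·3 = 42
T: 6·6 = 36 | 6·2+2·6+3·0+2·6 = 36
gcd(6,6,2,3,2) = 1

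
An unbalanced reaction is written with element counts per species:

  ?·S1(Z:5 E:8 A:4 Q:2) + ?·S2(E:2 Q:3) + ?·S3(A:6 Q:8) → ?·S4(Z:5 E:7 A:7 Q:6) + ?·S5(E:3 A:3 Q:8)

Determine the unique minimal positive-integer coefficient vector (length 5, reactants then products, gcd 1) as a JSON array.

Z: 1·5+4·0+2·0 = 5 | 1·5+3·0 = 5
E: 1·8+4·2+2·0 = 16 | 1·7+3·3 = 16
A: 1·4+4·0+2·6 = 16 | 1·7+3·3 = 16
Q: 1·2+4·3+2·8 = 30 | 1·6+3·8 = 30
gcd(1,4,2,1,3) = 1

Coefficients: [1, 4, 2, 1, 3]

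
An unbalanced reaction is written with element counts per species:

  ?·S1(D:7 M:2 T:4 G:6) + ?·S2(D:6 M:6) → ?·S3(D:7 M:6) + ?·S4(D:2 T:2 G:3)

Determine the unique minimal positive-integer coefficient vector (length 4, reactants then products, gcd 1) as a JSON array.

D: 3·7+2·6 = 33 | 3·7+6·2 = 33
M: 3·2+2·6 = 18 | 3·6+6·0 = 18
T: 3·4+2·0 = 12 | 3·0+6·2 = 12
G: 3·6+2·0 = 18 | 3·0+6·3 = 18
gcd(3,2,3,6) = 1

Coefficients: [3, 2, 3, 6]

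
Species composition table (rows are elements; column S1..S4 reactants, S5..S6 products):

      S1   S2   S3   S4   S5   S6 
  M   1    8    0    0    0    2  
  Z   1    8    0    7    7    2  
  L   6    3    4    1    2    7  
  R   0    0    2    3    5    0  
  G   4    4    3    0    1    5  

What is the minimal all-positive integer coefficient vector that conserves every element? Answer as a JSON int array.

Coefficients: [4, 1, 5, 5, 5, 6]

M: 4·1+1·8+5·0+5·0 = 12 | 5·0+6·2 = 12
Z: 4·1+1·8+5·0+5·7 = 47 | 5·7+6·2 = 47
L: 4·6+1·3+5·4+5·1 = 52 | 5·2+6·7 = 52
R: 4·0+1·0+5·2+5·3 = 25 | 5·5+6·0 = 25
G: 4·4+1·4+5·3+5·0 = 35 | 5·1+6·5 = 35
gcd(4,1,5,5,5,6) = 1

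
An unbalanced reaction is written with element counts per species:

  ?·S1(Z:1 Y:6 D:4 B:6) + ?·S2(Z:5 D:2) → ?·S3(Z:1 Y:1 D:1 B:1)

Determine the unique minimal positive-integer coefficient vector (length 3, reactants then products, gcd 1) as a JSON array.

Z: 1·1+1·5 = 6 | 6·1 = 6
Y: 1·6+1·0 = 6 | 6·1 = 6
D: 1·4+1·2 = 6 | 6·1 = 6
B: 1·6+1·0 = 6 | 6·1 = 6
gcd(1,1,6) = 1

Coefficients: [1, 1, 6]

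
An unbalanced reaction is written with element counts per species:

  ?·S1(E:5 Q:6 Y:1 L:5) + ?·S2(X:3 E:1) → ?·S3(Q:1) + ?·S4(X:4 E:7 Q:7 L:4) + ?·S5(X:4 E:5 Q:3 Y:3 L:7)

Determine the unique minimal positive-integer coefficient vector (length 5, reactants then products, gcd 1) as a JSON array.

Coefficients: [3, 4, 1, 2, 1]

X: 3·0+4·3 = 12 | 1·0+2·4+1·4 = 12
E: 3·5+4·1 = 19 | 1·0+2·7+1·5 = 19
Q: 3·6+4·0 = 18 | 1·1+2·7+1·3 = 18
Y: 3·1+4·0 = 3 | 1·0+2·0+1·3 = 3
L: 3·5+4·0 = 15 | 1·0+2·4+1·7 = 15
gcd(3,4,1,2,1) = 1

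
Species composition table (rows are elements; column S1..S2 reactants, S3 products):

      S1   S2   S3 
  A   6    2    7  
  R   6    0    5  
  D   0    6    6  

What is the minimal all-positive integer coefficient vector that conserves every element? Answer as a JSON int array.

A: 5·6+6·2 = 42 | 6·7 = 42
R: 5·6+6·0 = 30 | 6·5 = 30
D: 5·0+6·6 = 36 | 6·6 = 36
gcd(5,6,6) = 1

Coefficients: [5, 6, 6]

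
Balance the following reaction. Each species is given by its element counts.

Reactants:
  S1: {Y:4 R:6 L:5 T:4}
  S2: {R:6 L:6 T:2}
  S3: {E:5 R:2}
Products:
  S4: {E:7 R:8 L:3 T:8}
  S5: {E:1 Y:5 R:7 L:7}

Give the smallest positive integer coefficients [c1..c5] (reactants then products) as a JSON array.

E: 5·0+2·0+5·5 = 25 | 3·7+4·1 = 25
Y: 5·4+2·0+5·0 = 20 | 3·0+4·5 = 20
R: 5·6+2·6+5·2 = 52 | 3·8+4·7 = 52
L: 5·5+2·6+5·0 = 37 | 3·3+4·7 = 37
T: 5·4+2·2+5·0 = 24 | 3·8+4·0 = 24
gcd(5,2,5,3,4) = 1

Coefficients: [5, 2, 5, 3, 4]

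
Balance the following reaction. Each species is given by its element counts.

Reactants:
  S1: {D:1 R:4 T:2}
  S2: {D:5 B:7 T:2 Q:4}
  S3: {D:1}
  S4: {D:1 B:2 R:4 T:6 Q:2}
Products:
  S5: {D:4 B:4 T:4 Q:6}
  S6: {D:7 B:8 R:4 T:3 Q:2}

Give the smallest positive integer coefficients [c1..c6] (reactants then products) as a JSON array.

Coefficients: [3, 6, 6, 1, 3, 4]

D: 3·1+6·5+6·1+1·1 = 40 | 3·4+4·7 = 40
B: 3·0+6·7+6·0+1·2 = 44 | 3·4+4·8 = 44
R: 3·4+6·0+6·0+1·4 = 16 | 3·0+4·4 = 16
T: 3·2+6·2+6·0+1·6 = 24 | 3·4+4·3 = 24
Q: 3·0+6·4+6·0+1·2 = 26 | 3·6+4·2 = 26
gcd(3,6,6,1,3,4) = 1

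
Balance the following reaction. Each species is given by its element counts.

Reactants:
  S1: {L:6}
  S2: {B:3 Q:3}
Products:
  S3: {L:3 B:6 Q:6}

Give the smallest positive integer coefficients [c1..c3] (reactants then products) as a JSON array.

L: 1·6+4·0 = 6 | 2·3 = 6
B: 1·0+4·3 = 12 | 2·6 = 12
Q: 1·0+4·3 = 12 | 2·6 = 12
gcd(1,4,2) = 1

Coefficients: [1, 4, 2]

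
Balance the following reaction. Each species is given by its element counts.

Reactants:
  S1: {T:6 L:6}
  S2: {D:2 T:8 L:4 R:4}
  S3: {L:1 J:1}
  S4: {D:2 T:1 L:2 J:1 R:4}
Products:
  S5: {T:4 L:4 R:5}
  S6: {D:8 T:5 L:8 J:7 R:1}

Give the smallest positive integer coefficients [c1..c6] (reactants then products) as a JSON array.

D: 1·0+1·2+4·0+3·2 = 8 | 3·0+1·8 = 8
T: 1·6+1·8+4·0+3·1 = 17 | 3·4+1·5 = 17
L: 1·6+1·4+4·1+3·2 = 20 | 3·4+1·8 = 20
J: 1·0+1·0+4·1+3·1 = 7 | 3·0+1·7 = 7
R: 1·0+1·4+4·0+3·4 = 16 | 3·5+1·1 = 16
gcd(1,1,4,3,3,1) = 1

Coefficients: [1, 1, 4, 3, 3, 1]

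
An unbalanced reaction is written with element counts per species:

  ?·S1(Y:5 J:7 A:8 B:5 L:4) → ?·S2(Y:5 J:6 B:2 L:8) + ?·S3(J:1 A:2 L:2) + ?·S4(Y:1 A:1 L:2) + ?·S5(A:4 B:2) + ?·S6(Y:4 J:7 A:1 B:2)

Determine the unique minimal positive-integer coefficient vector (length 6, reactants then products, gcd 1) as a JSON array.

Coefficients: [4, 1, 1, 3, 6, 3]

Y: 4·5 = 20 | 1·5+1·0+3·1+6·0+3·4 = 20
J: 4·7 = 28 | 1·6+1·1+3·0+6·0+3·7 = 28
A: 4·8 = 32 | 1·0+1·2+3·1+6·4+3·1 = 32
B: 4·5 = 20 | 1·2+1·0+3·0+6·2+3·2 = 20
L: 4·4 = 16 | 1·8+1·2+3·2+6·0+3·0 = 16
gcd(4,1,1,3,6,3) = 1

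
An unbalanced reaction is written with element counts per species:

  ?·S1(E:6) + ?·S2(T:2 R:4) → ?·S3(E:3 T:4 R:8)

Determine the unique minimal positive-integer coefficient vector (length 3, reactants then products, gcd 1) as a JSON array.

Coefficients: [1, 4, 2]

E: 1·6+4·0 = 6 | 2·3 = 6
T: 1·0+4·2 = 8 | 2·4 = 8
R: 1·0+4·4 = 16 | 2·8 = 16
gcd(1,4,2) = 1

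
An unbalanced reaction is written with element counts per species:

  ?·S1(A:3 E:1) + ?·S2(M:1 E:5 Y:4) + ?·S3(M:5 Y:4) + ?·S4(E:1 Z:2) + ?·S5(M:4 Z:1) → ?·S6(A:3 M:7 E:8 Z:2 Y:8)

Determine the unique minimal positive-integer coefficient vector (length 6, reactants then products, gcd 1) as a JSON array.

Coefficients: [4, 5, 3, 3, 2, 4]

A: 4·3+5·0+3·0+3·0+2·0 = 12 | 4·3 = 12
M: 4·0+5·1+3·5+3·0+2·4 = 28 | 4·7 = 28
E: 4·1+5·5+3·0+3·1+2·0 = 32 | 4·8 = 32
Z: 4·0+5·0+3·0+3·2+2·1 = 8 | 4·2 = 8
Y: 4·0+5·4+3·4+3·0+2·0 = 32 | 4·8 = 32
gcd(4,5,3,3,2,4) = 1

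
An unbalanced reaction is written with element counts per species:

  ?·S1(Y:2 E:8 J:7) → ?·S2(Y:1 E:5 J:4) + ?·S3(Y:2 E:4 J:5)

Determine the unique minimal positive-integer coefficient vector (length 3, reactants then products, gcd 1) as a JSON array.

Y: 3·2 = 6 | 4·1+1·2 = 6
E: 3·8 = 24 | 4·5+1·4 = 24
J: 3·7 = 21 | 4·4+1·5 = 21
gcd(3,4,1) = 1

Coefficients: [3, 4, 1]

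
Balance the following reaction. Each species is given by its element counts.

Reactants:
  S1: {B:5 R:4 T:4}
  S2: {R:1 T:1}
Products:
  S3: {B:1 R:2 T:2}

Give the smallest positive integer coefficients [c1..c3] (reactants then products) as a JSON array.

Coefficients: [1, 6, 5]

B: 1·5+6·0 = 5 | 5·1 = 5
R: 1·4+6·1 = 10 | 5·2 = 10
T: 1·4+6·1 = 10 | 5·2 = 10
gcd(1,6,5) = 1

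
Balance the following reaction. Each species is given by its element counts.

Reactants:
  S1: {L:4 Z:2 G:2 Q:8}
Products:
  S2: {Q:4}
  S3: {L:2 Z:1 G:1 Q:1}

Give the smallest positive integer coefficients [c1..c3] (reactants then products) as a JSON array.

L: 2·4 = 8 | 3·0+4·2 = 8
Z: 2·2 = 4 | 3·0+4·1 = 4
G: 2·2 = 4 | 3·0+4·1 = 4
Q: 2·8 = 16 | 3·4+4·1 = 16
gcd(2,3,4) = 1

Coefficients: [2, 3, 4]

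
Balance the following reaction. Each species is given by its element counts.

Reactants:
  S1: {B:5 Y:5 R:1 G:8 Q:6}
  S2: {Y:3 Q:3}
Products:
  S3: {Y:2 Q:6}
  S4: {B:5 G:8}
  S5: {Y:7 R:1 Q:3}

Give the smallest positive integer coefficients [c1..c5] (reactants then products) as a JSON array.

Coefficients: [4, 6, 5, 4, 4]

B: 4·5+6·0 = 20 | 5·0+4·5+4·0 = 20
Y: 4·5+6·3 = 38 | 5·2+4·0+4·7 = 38
R: 4·1+6·0 = 4 | 5·0+4·0+4·1 = 4
G: 4·8+6·0 = 32 | 5·0+4·8+4·0 = 32
Q: 4·6+6·3 = 42 | 5·6+4·0+4·3 = 42
gcd(4,6,5,4,4) = 1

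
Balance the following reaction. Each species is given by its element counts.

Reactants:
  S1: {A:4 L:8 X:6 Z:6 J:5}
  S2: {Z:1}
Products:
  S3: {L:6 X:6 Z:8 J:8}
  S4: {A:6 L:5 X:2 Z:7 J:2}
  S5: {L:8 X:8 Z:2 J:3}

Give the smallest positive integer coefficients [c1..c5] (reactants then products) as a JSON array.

A: 3·4+6·0 = 12 | 1·0+2·6+1·0 = 12
L: 3·8+6·0 = 24 | 1·6+2·5+1·8 = 24
X: 3·6+6·0 = 18 | 1·6+2·2+1·8 = 18
Z: 3·6+6·1 = 24 | 1·8+2·7+1·2 = 24
J: 3·5+6·0 = 15 | 1·8+2·2+1·3 = 15
gcd(3,6,1,2,1) = 1

Coefficients: [3, 6, 1, 2, 1]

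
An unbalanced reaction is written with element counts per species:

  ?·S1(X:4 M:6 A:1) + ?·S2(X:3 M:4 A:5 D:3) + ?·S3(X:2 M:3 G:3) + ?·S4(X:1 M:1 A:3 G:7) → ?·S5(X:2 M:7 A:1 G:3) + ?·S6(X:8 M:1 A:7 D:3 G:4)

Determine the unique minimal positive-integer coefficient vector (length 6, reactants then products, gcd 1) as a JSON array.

Coefficients: [3, 2, 3, 2, 5, 2]

X: 3·4+2·3+3·2+2·1 = 26 | 5·2+2·8 = 26
M: 3·6+2·4+3·3+2·1 = 37 | 5·7+2·1 = 37
A: 3·1+2·5+3·0+2·3 = 19 | 5·1+2·7 = 19
D: 3·0+2·3+3·0+2·0 = 6 | 5·0+2·3 = 6
G: 3·0+2·0+3·3+2·7 = 23 | 5·3+2·4 = 23
gcd(3,2,3,2,5,2) = 1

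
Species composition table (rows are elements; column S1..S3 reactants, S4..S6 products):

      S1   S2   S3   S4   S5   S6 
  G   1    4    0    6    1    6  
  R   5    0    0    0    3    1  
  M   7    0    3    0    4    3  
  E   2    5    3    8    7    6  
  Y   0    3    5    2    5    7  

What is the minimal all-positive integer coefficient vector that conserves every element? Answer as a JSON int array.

Coefficients: [1, 6, 1, 2, 1, 2]

G: 1·1+6·4+1·0 = 25 | 2·6+1·1+2·6 = 25
R: 1·5+6·0+1·0 = 5 | 2·0+1·3+2·1 = 5
M: 1·7+6·0+1·3 = 10 | 2·0+1·4+2·3 = 10
E: 1·2+6·5+1·3 = 35 | 2·8+1·7+2·6 = 35
Y: 1·0+6·3+1·5 = 23 | 2·2+1·5+2·7 = 23
gcd(1,6,1,2,1,2) = 1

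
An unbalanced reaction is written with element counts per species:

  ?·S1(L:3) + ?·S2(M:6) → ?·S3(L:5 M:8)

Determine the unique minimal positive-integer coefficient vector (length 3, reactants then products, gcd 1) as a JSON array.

Coefficients: [5, 4, 3]

L: 5·3+4·0 = 15 | 3·5 = 15
M: 5·0+4·6 = 24 | 3·8 = 24
gcd(5,4,3) = 1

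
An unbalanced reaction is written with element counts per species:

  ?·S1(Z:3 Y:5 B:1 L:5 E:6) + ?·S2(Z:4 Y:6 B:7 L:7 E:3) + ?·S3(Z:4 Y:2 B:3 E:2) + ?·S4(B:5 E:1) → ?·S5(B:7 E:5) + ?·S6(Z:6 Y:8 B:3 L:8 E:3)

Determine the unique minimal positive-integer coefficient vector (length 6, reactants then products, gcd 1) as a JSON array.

Z: 4·3+4·4+2·4+3·0 = 36 | 5·0+6·6 = 36
Y: 4·5+4·6+2·2+3·0 = 48 | 5·0+6·8 = 48
B: 4·1+4·7+2·3+3·5 = 53 | 5·7+6·3 = 53
L: 4·5+4·7+2·0+3·0 = 48 | 5·0+6·8 = 48
E: 4·6+4·3+2·2+3·1 = 43 | 5·5+6·3 = 43
gcd(4,4,2,3,5,6) = 1

Coefficients: [4, 4, 2, 3, 5, 6]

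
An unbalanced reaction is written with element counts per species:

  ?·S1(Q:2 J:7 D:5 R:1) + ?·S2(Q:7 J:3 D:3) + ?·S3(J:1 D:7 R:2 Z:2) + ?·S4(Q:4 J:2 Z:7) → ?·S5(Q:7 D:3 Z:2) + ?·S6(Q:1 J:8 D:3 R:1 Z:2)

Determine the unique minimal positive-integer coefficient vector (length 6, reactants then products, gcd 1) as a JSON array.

Q: 1·2+4·7+1·0+2·4 = 38 | 5·7+3·1 = 38
J: 1·7+4·3+1·1+2·2 = 24 | 5·0+3·8 = 24
D: 1·5+4·3+1·7+2·0 = 24 | 5·3+3·3 = 24
R: 1·1+4·0+1·2+2·0 = 3 | 5·0+3·1 = 3
Z: 1·0+4·0+1·2+2·7 = 16 | 5·2+3·2 = 16
gcd(1,4,1,2,5,3) = 1

Coefficients: [1, 4, 1, 2, 5, 3]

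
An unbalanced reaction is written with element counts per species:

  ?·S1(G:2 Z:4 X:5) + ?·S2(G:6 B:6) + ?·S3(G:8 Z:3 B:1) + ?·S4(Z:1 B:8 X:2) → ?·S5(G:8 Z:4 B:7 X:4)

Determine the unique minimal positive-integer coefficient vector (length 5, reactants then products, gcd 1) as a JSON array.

G: 2·2+2·6+1·8+1·0 = 24 | 3·8 = 24
Z: 2·4+2·0+1·3+1·1 = 12 | 3·4 = 12
B: 2·0+2·6+1·1+1·8 = 21 | 3·7 = 21
X: 2·5+2·0+1·0+1·2 = 12 | 3·4 = 12
gcd(2,2,1,1,3) = 1

Coefficients: [2, 2, 1, 1, 3]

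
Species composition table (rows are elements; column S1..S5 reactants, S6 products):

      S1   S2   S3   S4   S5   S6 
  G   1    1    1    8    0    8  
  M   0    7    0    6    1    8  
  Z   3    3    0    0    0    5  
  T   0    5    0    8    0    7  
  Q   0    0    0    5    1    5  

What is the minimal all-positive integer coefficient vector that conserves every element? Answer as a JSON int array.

Coefficients: [4, 1, 3, 2, 5, 3]

G: 4·1+1·1+3·1+2·8+5·0 = 24 | 3·8 = 24
M: 4·0+1·7+3·0+2·6+5·1 = 24 | 3·8 = 24
Z: 4·3+1·3+3·0+2·0+5·0 = 15 | 3·5 = 15
T: 4·0+1·5+3·0+2·8+5·0 = 21 | 3·7 = 21
Q: 4·0+1·0+3·0+2·5+5·1 = 15 | 3·5 = 15
gcd(4,1,3,2,5,3) = 1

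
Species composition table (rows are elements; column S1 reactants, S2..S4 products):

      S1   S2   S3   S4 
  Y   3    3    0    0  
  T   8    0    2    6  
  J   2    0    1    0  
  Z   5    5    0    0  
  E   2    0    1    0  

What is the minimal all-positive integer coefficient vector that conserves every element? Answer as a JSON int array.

Y: 3·3 = 9 | 3·3+6·0+2·0 = 9
T: 3·8 = 24 | 3·0+6·2+2·6 = 24
J: 3·2 = 6 | 3·0+6·1+2·0 = 6
Z: 3·5 = 15 | 3·5+6·0+2·0 = 15
E: 3·2 = 6 | 3·0+6·1+2·0 = 6
gcd(3,3,6,2) = 1

Coefficients: [3, 3, 6, 2]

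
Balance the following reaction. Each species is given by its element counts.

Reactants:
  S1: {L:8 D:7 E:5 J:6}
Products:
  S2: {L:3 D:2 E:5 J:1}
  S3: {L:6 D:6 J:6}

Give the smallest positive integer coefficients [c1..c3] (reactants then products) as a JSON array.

Coefficients: [6, 6, 5]

L: 6·8 = 48 | 6·3+5·6 = 48
D: 6·7 = 42 | 6·2+5·6 = 42
E: 6·5 = 30 | 6·5+5·0 = 30
J: 6·6 = 36 | 6·1+5·6 = 36
gcd(6,6,5) = 1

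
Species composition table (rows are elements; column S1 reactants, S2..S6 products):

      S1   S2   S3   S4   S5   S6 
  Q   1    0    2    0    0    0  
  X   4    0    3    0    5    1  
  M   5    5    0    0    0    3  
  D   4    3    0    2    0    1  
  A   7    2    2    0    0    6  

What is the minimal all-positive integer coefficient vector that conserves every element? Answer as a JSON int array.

Q: 6·1 = 6 | 3·0+3·2+5·0+2·0+5·0 = 6
X: 6·4 = 24 | 3·0+3·3+5·0+2·5+5·1 = 24
M: 6·5 = 30 | 3·5+3·0+5·0+2·0+5·3 = 30
D: 6·4 = 24 | 3·3+3·0+5·2+2·0+5·1 = 24
A: 6·7 = 42 | 3·2+3·2+5·0+2·0+5·6 = 42
gcd(6,3,3,5,2,5) = 1

Coefficients: [6, 3, 3, 5, 2, 5]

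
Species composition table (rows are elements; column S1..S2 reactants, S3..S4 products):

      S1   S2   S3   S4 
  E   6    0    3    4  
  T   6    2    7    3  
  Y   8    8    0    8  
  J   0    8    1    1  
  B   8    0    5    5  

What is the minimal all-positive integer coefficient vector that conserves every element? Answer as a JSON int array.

E: 5·6+1·0 = 30 | 2·3+6·4 = 30
T: 5·6+1·2 = 32 | 2·7+6·3 = 32
Y: 5·8+1·8 = 48 | 2·0+6·8 = 48
J: 5·0+1·8 = 8 | 2·1+6·1 = 8
B: 5·8+1·0 = 40 | 2·5+6·5 = 40
gcd(5,1,2,6) = 1

Coefficients: [5, 1, 2, 6]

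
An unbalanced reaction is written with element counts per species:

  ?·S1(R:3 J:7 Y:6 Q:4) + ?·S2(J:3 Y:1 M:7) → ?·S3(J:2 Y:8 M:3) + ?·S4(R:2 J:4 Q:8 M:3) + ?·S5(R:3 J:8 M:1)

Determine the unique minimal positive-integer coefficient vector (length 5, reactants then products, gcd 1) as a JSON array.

Coefficients: [6, 4, 5, 3, 4]

R: 6·3+4·0 = 18 | 5·0+3·2+4·3 = 18
J: 6·7+4·3 = 54 | 5·2+3·4+4·8 = 54
Y: 6·6+4·1 = 40 | 5·8+3·0+4·0 = 40
Q: 6·4+4·0 = 24 | 5·0+3·8+4·0 = 24
M: 6·0+4·7 = 28 | 5·3+3·3+4·1 = 28
gcd(6,4,5,3,4) = 1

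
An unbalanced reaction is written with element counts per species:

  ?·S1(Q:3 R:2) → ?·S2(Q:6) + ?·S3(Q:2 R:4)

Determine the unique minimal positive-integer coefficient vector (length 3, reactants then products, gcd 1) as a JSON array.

Q: 6·3 = 18 | 2·6+3·2 = 18
R: 6·2 = 12 | 2·0+3·4 = 12
gcd(6,2,3) = 1

Coefficients: [6, 2, 3]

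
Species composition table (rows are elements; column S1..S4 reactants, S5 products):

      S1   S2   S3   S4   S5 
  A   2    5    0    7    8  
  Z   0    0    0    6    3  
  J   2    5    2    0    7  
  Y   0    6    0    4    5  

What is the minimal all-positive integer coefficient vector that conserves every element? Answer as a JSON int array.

A: 4·2+2·5+5·0+2·7 = 32 | 4·8 = 32
Z: 4·0+2·0+5·0+2·6 = 12 | 4·3 = 12
J: 4·2+2·5+5·2+2·0 = 28 | 4·7 = 28
Y: 4·0+2·6+5·0+2·4 = 20 | 4·5 = 20
gcd(4,2,5,2,4) = 1

Coefficients: [4, 2, 5, 2, 4]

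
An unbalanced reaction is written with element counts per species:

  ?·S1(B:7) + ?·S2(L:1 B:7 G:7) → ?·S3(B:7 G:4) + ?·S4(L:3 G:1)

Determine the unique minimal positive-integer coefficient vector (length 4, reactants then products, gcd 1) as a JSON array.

Coefficients: [2, 3, 5, 1]

L: 2·0+3·1 = 3 | 5·0+1·3 = 3
B: 2·7+3·7 = 35 | 5·7+1·0 = 35
G: 2·0+3·7 = 21 | 5·4+1·1 = 21
gcd(2,3,5,1) = 1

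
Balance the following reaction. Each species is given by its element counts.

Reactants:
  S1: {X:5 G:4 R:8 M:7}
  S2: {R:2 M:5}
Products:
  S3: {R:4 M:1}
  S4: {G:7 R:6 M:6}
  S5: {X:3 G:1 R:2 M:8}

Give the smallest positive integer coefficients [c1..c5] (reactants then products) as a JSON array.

X: 3·5+6·0 = 15 | 5·0+1·0+5·3 = 15
G: 3·4+6·0 = 12 | 5·0+1·7+5·1 = 12
R: 3·8+6·2 = 36 | 5·4+1·6+5·2 = 36
M: 3·7+6·5 = 51 | 5·1+1·6+5·8 = 51
gcd(3,6,5,1,5) = 1

Coefficients: [3, 6, 5, 1, 5]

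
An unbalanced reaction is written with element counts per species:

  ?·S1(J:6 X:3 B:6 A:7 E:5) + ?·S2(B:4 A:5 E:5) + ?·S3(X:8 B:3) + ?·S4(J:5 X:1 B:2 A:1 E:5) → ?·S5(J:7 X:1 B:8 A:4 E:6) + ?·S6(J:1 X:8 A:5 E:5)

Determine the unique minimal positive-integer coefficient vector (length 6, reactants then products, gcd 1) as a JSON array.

Coefficients: [3, 2, 2, 4, 5, 3]

J: 3·6+2·0+2·0+4·5 = 38 | 5·7+3·1 = 38
X: 3·3+2·0+2·8+4·1 = 29 | 5·1+3·8 = 29
B: 3·6+2·4+2·3+4·2 = 40 | 5·8+3·0 = 40
A: 3·7+2·5+2·0+4·1 = 35 | 5·4+3·5 = 35
E: 3·5+2·5+2·0+4·5 = 45 | 5·6+3·5 = 45
gcd(3,2,2,4,5,3) = 1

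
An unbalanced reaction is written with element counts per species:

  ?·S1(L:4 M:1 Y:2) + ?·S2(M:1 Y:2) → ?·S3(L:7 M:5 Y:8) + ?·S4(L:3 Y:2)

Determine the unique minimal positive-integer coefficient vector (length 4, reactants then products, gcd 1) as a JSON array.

L: 5·4+5·0 = 20 | 2·7+2·3 = 20
M: 5·1+5·1 = 10 | 2·5+2·0 = 10
Y: 5·2+5·2 = 20 | 2·8+2·2 = 20
gcd(5,5,2,2) = 1

Coefficients: [5, 5, 2, 2]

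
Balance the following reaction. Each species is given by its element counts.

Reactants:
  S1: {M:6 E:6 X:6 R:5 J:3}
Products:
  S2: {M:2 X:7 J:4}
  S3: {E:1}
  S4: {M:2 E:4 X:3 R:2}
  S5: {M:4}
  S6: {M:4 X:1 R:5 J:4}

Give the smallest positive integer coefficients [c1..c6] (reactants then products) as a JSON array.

Coefficients: [4, 1, 4, 5, 1, 2]

M: 4·6 = 24 | 1·2+4·0+5·2+1·4+2·4 = 24
E: 4·6 = 24 | 1·0+4·1+5·4+1·0+2·0 = 24
X: 4·6 = 24 | 1·7+4·0+5·3+1·0+2·1 = 24
R: 4·5 = 20 | 1·0+4·0+5·2+1·0+2·5 = 20
J: 4·3 = 12 | 1·4+4·0+5·0+1·0+2·4 = 12
gcd(4,1,4,5,1,2) = 1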